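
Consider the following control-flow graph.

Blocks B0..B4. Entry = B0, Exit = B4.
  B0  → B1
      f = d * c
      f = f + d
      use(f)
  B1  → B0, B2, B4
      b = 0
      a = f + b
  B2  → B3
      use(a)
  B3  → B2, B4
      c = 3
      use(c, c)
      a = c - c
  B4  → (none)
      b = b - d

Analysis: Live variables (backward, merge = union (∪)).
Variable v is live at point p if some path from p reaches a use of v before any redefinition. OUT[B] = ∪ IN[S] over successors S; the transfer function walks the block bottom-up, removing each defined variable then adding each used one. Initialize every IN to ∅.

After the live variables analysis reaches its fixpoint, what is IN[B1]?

Fixpoint table:
  B0:   IN={c, d}   OUT={c, d, f}
  B1:   IN={c, d, f}   OUT={a, b, c, d}
  B2:   IN={a, b, d}   OUT={b, d}
  B3:   IN={b, d}   OUT={a, b, d}
  B4:   IN={b, d}   OUT={}

Merge at B1: OUT[B1] = IN[B0] ⊔ IN[B2] ⊔ IN[B4] = {a, b, c, d}
Applying B1's transfer function to that OUT value gives IN[B1] (row B1 above).

Answer: {c, d, f}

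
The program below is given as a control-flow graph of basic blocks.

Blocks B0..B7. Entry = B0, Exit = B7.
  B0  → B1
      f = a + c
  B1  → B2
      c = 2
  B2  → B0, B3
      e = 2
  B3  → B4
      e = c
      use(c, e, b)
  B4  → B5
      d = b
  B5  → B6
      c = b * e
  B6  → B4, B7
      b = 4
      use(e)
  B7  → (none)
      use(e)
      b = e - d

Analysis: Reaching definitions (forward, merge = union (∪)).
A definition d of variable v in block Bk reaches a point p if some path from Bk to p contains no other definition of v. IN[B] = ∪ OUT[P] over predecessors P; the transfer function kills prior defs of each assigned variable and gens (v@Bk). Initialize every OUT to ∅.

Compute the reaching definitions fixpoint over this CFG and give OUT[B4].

Answer: {b@B6, c@B1, c@B5, d@B4, e@B3, f@B0}

Trace:
Per-block solution:
  B0:  IN={c@B1, e@B2, f@B0}  OUT={c@B1, e@B2, f@B0}
  B1:  IN={c@B1, e@B2, f@B0}  OUT={c@B1, e@B2, f@B0}
  B2:  IN={c@B1, e@B2, f@B0}  OUT={c@B1, e@B2, f@B0}
  B3:  IN={c@B1, e@B2, f@B0}  OUT={c@B1, e@B3, f@B0}
  B4:  IN={b@B6, c@B1, c@B5, d@B4, e@B3, f@B0}  OUT={b@B6, c@B1, c@B5, d@B4, e@B3, f@B0}
  B5:  IN={b@B6, c@B1, c@B5, d@B4, e@B3, f@B0}  OUT={b@B6, c@B5, d@B4, e@B3, f@B0}
  B6:  IN={b@B6, c@B5, d@B4, e@B3, f@B0}  OUT={b@B6, c@B5, d@B4, e@B3, f@B0}
  B7:  IN={b@B6, c@B5, d@B4, e@B3, f@B0}  OUT={b@B7, c@B5, d@B4, e@B3, f@B0}

Merge at B4: IN[B4] = OUT[B3] ⊔ OUT[B6] = {b@B6, c@B1, c@B5, d@B4, e@B3, f@B0}
Applying B4's transfer function to that IN value gives OUT[B4] (row B4 above).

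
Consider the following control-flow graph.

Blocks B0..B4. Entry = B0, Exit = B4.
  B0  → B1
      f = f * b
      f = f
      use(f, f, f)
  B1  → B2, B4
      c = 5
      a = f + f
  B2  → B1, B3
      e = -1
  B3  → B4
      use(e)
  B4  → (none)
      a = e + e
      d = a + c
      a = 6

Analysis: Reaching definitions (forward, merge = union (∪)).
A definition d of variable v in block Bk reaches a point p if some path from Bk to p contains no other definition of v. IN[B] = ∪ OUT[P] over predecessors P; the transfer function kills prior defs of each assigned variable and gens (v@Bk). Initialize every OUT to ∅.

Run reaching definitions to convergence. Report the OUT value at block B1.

Per-block solution:
  B0:  IN={}  OUT={f@B0}
  B1:  IN={a@B1, c@B1, e@B2, f@B0}  OUT={a@B1, c@B1, e@B2, f@B0}
  B2:  IN={a@B1, c@B1, e@B2, f@B0}  OUT={a@B1, c@B1, e@B2, f@B0}
  B3:  IN={a@B1, c@B1, e@B2, f@B0}  OUT={a@B1, c@B1, e@B2, f@B0}
  B4:  IN={a@B1, c@B1, e@B2, f@B0}  OUT={a@B4, c@B1, d@B4, e@B2, f@B0}

Merge at B1: IN[B1] = OUT[B0] ⊔ OUT[B2] = {a@B1, c@B1, e@B2, f@B0}
Applying B1's transfer function to that IN value gives OUT[B1] (row B1 above).

Answer: {a@B1, c@B1, e@B2, f@B0}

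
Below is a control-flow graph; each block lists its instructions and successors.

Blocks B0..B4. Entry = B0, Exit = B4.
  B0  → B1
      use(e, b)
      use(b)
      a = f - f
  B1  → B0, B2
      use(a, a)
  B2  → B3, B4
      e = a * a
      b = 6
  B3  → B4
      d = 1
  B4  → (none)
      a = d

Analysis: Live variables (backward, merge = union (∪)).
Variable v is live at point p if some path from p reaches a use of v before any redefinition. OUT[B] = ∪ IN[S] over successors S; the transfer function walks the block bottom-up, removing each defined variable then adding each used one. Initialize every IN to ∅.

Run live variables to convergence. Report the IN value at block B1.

Answer: {a, b, d, e, f}

Derivation:
Fixpoint table:
  B0:  IN={b, d, e, f}  OUT={a, b, d, e, f}
  B1:  IN={a, b, d, e, f}  OUT={a, b, d, e, f}
  B2:  IN={a, d}  OUT={d}
  B3:  IN={}  OUT={d}
  B4:  IN={d}  OUT={}

Merge at B1: OUT[B1] = IN[B0] ⊔ IN[B2] = {a, b, d, e, f}
Applying B1's transfer function to that OUT value gives IN[B1] (row B1 above).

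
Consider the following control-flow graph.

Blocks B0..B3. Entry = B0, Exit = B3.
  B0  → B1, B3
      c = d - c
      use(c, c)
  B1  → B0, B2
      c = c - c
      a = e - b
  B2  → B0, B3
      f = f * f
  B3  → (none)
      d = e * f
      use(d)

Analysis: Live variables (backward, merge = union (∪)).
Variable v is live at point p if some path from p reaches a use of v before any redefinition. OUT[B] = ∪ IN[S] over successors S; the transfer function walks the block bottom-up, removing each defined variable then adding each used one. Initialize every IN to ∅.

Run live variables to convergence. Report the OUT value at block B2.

Converged values:
  B0: | IN={b, c, d, e, f} | OUT={b, c, d, e, f}
  B1: | IN={b, c, d, e, f} | OUT={b, c, d, e, f}
  B2: | IN={b, c, d, e, f} | OUT={b, c, d, e, f}
  B3: | IN={e, f} | OUT={}

Merge at B2: OUT[B2] = IN[B0] ⊔ IN[B3] = {b, c, d, e, f}

Answer: {b, c, d, e, f}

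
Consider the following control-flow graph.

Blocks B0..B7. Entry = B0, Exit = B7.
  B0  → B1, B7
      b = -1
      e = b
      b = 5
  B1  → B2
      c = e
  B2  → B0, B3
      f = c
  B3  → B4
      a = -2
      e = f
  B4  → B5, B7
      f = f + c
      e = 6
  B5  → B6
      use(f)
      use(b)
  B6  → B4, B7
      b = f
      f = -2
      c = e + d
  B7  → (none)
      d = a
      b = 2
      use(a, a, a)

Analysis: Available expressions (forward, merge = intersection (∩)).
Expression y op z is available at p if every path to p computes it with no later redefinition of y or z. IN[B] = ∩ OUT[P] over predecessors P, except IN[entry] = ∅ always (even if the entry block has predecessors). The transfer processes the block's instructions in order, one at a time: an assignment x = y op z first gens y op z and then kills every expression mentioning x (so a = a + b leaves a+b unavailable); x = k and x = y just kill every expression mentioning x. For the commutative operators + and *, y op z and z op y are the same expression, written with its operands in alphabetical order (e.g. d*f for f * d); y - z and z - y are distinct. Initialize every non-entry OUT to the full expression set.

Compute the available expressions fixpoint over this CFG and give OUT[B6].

Answer: {d+e}

Trace:
Fixpoint table:
  B0: | IN={} | OUT={}
  B1: | IN={} | OUT={}
  B2: | IN={} | OUT={}
  B3: | IN={} | OUT={}
  B4: | IN={} | OUT={}
  B5: | IN={} | OUT={}
  B6: | IN={} | OUT={d+e}
  B7: | IN={} | OUT={}

Merge at B6: IN[B6] = OUT[B5] = {}
Applying B6's transfer function to that IN value gives OUT[B6] (row B6 above).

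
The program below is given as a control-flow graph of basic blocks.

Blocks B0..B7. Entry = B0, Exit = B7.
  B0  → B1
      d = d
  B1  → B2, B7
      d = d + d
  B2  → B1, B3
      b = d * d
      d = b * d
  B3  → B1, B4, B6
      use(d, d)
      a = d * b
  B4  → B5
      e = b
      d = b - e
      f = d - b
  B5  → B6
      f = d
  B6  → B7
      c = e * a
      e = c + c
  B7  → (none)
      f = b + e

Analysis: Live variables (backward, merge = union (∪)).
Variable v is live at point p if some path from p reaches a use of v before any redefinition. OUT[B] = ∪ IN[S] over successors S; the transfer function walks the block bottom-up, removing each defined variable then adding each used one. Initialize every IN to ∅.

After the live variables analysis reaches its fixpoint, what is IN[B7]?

Answer: {b, e}

Working:
Fixpoint table:
  B0:   IN={b, d, e}   OUT={b, d, e}
  B1:   IN={b, d, e}   OUT={b, d, e}
  B2:   IN={d, e}   OUT={b, d, e}
  B3:   IN={b, d, e}   OUT={a, b, d, e}
  B4:   IN={a, b}   OUT={a, b, d, e}
  B5:   IN={a, b, d, e}   OUT={a, b, e}
  B6:   IN={a, b, e}   OUT={b, e}
  B7:   IN={b, e}   OUT={}

B7 is the boundary node: OUT[B7] = {}
Applying B7's transfer function to that OUT value gives IN[B7] (row B7 above).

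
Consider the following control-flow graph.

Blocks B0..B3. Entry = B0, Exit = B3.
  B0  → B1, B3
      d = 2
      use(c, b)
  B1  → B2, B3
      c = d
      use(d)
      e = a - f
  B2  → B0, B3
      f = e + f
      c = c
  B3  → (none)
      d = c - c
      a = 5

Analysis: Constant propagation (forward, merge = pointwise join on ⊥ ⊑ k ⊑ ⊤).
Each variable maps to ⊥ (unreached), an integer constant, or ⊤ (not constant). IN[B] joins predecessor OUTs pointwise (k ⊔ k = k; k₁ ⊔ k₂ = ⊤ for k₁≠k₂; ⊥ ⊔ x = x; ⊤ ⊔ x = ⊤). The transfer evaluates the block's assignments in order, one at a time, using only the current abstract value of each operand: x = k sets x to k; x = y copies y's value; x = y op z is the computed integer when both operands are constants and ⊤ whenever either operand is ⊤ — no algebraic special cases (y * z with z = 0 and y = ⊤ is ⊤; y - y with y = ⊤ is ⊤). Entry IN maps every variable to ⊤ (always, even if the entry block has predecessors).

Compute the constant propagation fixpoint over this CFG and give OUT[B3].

Per-block solution:
  B0:   IN=(all ⊤)   OUT={d:2; rest ⊤}
  B1:   IN={d:2; rest ⊤}   OUT={c:2, d:2; rest ⊤}
  B2:   IN={c:2, d:2; rest ⊤}   OUT={c:2, d:2; rest ⊤}
  B3:   IN={d:2; rest ⊤}   OUT={a:5; rest ⊤}

Merge at B3: IN[B3] = OUT[B0] ⊔ OUT[B1] ⊔ OUT[B2] = {a: ⊤, b: ⊤, c: ⊤, d: 2, e: ⊤, f: ⊤}
Applying B3's transfer function to that IN value gives OUT[B3] (row B3 above).

Answer: {a: 5, b: ⊤, c: ⊤, d: ⊤, e: ⊤, f: ⊤}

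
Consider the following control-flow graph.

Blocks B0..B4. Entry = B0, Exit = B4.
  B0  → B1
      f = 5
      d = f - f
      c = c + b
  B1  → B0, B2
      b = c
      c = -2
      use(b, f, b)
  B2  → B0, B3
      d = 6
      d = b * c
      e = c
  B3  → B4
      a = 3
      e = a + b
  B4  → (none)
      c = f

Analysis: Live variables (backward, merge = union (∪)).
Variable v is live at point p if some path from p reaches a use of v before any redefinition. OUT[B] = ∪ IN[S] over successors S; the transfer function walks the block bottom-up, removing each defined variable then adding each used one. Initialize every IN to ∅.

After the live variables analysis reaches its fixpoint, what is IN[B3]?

Per-block solution:
  B0: | IN={b, c} | OUT={c, f}
  B1: | IN={c, f} | OUT={b, c, f}
  B2: | IN={b, c, f} | OUT={b, c, f}
  B3: | IN={b, f} | OUT={f}
  B4: | IN={f} | OUT={}

Merge at B3: OUT[B3] = IN[B4] = {f}
Applying B3's transfer function to that OUT value gives IN[B3] (row B3 above).

Answer: {b, f}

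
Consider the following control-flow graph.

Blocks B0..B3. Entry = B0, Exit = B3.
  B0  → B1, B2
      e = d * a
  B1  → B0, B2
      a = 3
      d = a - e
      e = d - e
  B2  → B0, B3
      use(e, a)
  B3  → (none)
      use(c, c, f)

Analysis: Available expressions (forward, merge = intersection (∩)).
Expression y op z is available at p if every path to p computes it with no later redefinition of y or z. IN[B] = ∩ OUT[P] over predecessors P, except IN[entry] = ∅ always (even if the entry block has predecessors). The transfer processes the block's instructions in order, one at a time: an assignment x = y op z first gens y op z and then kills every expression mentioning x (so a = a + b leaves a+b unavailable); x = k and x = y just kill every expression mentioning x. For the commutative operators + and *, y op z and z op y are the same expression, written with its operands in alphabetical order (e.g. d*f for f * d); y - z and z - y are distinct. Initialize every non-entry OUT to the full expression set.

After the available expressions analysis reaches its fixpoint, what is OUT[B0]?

Fixpoint table:
  B0:  IN={}  OUT={a*d}
  B1:  IN={a*d}  OUT={}
  B2:  IN={}  OUT={}
  B3:  IN={}  OUT={}

Merge at B0 (entry node, so the boundary value {} is joined with the incoming edge(s)): IN[B0] = {} ∩ OUT[B1] ∩ OUT[B2] = {}
Applying B0's transfer function to that IN value gives OUT[B0] (row B0 above).

Answer: {a*d}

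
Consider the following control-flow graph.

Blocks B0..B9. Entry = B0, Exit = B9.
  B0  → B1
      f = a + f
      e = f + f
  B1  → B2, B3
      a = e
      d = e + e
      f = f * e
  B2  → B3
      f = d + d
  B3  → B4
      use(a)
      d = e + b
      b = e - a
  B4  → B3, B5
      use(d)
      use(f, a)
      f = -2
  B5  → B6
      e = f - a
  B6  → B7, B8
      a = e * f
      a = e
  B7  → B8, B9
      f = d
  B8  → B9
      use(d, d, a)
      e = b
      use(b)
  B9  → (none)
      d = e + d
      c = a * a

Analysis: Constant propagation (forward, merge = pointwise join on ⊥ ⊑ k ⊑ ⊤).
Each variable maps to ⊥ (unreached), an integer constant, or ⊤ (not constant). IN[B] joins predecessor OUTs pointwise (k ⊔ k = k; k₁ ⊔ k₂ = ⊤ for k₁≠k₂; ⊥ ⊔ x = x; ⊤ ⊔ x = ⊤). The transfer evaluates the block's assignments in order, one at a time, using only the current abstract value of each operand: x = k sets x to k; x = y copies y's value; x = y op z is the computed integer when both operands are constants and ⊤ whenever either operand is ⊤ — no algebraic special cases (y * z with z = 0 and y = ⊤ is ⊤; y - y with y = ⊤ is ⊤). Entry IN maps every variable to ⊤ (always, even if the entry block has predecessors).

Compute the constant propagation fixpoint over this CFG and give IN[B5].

Per-block solution:
  B0: | IN=(all ⊤) | OUT=(all ⊤)
  B1: | IN=(all ⊤) | OUT=(all ⊤)
  B2: | IN=(all ⊤) | OUT=(all ⊤)
  B3: | IN=(all ⊤) | OUT=(all ⊤)
  B4: | IN=(all ⊤) | OUT={f:-2; rest ⊤}
  B5: | IN={f:-2; rest ⊤} | OUT={f:-2; rest ⊤}
  B6: | IN={f:-2; rest ⊤} | OUT={f:-2; rest ⊤}
  B7: | IN={f:-2; rest ⊤} | OUT=(all ⊤)
  B8: | IN=(all ⊤) | OUT=(all ⊤)
  B9: | IN=(all ⊤) | OUT=(all ⊤)

Merge at B5: IN[B5] = OUT[B4] = {a: ⊤, b: ⊤, c: ⊤, d: ⊤, e: ⊤, f: -2}

Answer: {a: ⊤, b: ⊤, c: ⊤, d: ⊤, e: ⊤, f: -2}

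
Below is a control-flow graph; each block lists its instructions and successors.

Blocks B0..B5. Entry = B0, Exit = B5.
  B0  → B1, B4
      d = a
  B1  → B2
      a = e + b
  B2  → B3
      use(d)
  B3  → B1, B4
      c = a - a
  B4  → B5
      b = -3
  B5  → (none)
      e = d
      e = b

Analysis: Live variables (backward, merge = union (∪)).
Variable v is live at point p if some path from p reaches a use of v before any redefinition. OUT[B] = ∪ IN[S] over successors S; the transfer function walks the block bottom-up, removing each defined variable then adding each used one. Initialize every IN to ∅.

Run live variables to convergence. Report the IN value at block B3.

Answer: {a, b, d, e}

Working:
Converged values:
  B0:  IN={a, b, e}  OUT={b, d, e}
  B1:  IN={b, d, e}  OUT={a, b, d, e}
  B2:  IN={a, b, d, e}  OUT={a, b, d, e}
  B3:  IN={a, b, d, e}  OUT={b, d, e}
  B4:  IN={d}  OUT={b, d}
  B5:  IN={b, d}  OUT={}

Merge at B3: OUT[B3] = IN[B1] ⊔ IN[B4] = {b, d, e}
Applying B3's transfer function to that OUT value gives IN[B3] (row B3 above).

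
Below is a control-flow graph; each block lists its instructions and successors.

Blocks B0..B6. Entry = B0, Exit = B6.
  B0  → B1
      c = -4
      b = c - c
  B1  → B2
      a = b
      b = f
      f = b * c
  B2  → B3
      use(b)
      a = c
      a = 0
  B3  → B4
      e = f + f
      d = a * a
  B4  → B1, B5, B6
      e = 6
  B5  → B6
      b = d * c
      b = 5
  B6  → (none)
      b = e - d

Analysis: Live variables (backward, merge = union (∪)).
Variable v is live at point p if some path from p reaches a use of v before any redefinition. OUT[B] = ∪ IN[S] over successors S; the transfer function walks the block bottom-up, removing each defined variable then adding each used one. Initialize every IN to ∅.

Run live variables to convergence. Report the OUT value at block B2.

Fixpoint table:
  B0:   IN={f}   OUT={b, c, f}
  B1:   IN={b, c, f}   OUT={b, c, f}
  B2:   IN={b, c, f}   OUT={a, b, c, f}
  B3:   IN={a, b, c, f}   OUT={b, c, d, f}
  B4:   IN={b, c, d, f}   OUT={b, c, d, e, f}
  B5:   IN={c, d, e}   OUT={d, e}
  B6:   IN={d, e}   OUT={}

Merge at B2: OUT[B2] = IN[B3] = {a, b, c, f}

Answer: {a, b, c, f}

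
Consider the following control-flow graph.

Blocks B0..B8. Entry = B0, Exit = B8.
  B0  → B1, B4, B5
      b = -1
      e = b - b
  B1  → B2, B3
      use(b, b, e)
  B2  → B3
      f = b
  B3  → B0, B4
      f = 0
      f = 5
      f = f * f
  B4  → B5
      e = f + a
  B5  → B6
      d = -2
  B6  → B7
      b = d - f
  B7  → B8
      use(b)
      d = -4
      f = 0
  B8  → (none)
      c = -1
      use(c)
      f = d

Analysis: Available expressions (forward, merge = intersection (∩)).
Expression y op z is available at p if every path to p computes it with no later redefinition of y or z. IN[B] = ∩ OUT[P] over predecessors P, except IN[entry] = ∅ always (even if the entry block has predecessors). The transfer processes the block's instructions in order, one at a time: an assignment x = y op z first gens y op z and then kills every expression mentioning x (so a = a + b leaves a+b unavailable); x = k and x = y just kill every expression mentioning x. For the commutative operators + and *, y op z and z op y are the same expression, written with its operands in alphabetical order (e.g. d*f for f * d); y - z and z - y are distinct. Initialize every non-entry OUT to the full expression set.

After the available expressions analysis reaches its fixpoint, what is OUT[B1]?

Answer: {b-b}

Derivation:
Converged values:
  B0:  IN={}  OUT={b-b}
  B1:  IN={b-b}  OUT={b-b}
  B2:  IN={b-b}  OUT={b-b}
  B3:  IN={b-b}  OUT={b-b}
  B4:  IN={b-b}  OUT={a+f, b-b}
  B5:  IN={b-b}  OUT={b-b}
  B6:  IN={b-b}  OUT={d-f}
  B7:  IN={d-f}  OUT={}
  B8:  IN={}  OUT={}

Merge at B1: IN[B1] = OUT[B0] = {b-b}
Applying B1's transfer function to that IN value gives OUT[B1] (row B1 above).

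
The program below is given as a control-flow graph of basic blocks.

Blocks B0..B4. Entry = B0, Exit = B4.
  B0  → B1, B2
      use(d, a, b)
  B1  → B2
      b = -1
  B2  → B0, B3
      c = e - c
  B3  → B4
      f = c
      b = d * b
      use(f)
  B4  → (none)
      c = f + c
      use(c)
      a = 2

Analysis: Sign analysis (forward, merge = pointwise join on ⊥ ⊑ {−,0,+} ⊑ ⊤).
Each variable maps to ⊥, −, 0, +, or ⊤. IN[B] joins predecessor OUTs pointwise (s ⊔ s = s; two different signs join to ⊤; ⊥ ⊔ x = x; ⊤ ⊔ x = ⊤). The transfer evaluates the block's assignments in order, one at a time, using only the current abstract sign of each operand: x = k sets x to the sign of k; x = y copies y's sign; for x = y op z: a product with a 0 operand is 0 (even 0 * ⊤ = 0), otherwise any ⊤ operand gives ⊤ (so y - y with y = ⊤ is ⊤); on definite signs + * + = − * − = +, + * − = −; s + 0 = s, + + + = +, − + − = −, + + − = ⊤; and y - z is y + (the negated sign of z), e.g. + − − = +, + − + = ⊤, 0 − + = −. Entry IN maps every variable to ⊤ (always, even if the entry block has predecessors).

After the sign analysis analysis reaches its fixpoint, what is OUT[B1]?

Per-block solution:
  B0:  IN=(all ⊤)  OUT=(all ⊤)
  B1:  IN=(all ⊤)  OUT={b:-; rest ⊤}
  B2:  IN=(all ⊤)  OUT=(all ⊤)
  B3:  IN=(all ⊤)  OUT=(all ⊤)
  B4:  IN=(all ⊤)  OUT={a:+; rest ⊤}

Merge at B1: IN[B1] = OUT[B0] = {a: ⊤, b: ⊤, c: ⊤, d: ⊤, e: ⊤, f: ⊤}
Applying B1's transfer function to that IN value gives OUT[B1] (row B1 above).

Answer: {a: ⊤, b: -, c: ⊤, d: ⊤, e: ⊤, f: ⊤}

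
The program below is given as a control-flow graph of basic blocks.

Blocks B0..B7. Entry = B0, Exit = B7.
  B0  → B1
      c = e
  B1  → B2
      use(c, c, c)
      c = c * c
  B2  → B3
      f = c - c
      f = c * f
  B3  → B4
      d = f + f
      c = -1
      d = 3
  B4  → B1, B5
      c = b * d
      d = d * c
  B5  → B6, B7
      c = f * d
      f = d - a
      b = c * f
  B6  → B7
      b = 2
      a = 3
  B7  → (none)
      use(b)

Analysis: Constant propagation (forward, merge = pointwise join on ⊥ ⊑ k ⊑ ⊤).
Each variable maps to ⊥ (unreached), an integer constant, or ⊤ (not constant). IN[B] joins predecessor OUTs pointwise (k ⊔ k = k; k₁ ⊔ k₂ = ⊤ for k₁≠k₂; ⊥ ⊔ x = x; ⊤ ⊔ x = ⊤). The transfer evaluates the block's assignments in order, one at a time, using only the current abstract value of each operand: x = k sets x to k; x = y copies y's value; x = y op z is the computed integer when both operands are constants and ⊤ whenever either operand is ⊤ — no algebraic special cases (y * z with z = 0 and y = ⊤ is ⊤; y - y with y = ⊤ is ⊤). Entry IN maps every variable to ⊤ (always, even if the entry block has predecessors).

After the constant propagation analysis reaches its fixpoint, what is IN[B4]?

Fixpoint table:
  B0:  IN=(all ⊤)  OUT=(all ⊤)
  B1:  IN=(all ⊤)  OUT=(all ⊤)
  B2:  IN=(all ⊤)  OUT=(all ⊤)
  B3:  IN=(all ⊤)  OUT={c:-1, d:3; rest ⊤}
  B4:  IN={c:-1, d:3; rest ⊤}  OUT=(all ⊤)
  B5:  IN=(all ⊤)  OUT=(all ⊤)
  B6:  IN=(all ⊤)  OUT={a:3, b:2; rest ⊤}
  B7:  IN=(all ⊤)  OUT=(all ⊤)

Merge at B4: IN[B4] = OUT[B3] = {a: ⊤, b: ⊤, c: -1, d: 3, e: ⊤, f: ⊤}

Answer: {a: ⊤, b: ⊤, c: -1, d: 3, e: ⊤, f: ⊤}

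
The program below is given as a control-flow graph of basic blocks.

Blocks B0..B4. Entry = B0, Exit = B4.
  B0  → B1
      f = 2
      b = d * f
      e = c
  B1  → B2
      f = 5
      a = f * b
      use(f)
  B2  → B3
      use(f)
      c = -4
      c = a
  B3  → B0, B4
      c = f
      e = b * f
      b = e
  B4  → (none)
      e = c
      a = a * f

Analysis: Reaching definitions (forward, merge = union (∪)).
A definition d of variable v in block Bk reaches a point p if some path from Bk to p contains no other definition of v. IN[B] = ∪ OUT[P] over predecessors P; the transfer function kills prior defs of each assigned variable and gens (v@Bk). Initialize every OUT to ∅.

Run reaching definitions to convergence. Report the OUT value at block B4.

Answer: {a@B4, b@B3, c@B3, e@B4, f@B1}

Derivation:
Fixpoint table:
  B0:  IN={a@B1, b@B3, c@B3, e@B3, f@B1}  OUT={a@B1, b@B0, c@B3, e@B0, f@B0}
  B1:  IN={a@B1, b@B0, c@B3, e@B0, f@B0}  OUT={a@B1, b@B0, c@B3, e@B0, f@B1}
  B2:  IN={a@B1, b@B0, c@B3, e@B0, f@B1}  OUT={a@B1, b@B0, c@B2, e@B0, f@B1}
  B3:  IN={a@B1, b@B0, c@B2, e@B0, f@B1}  OUT={a@B1, b@B3, c@B3, e@B3, f@B1}
  B4:  IN={a@B1, b@B3, c@B3, e@B3, f@B1}  OUT={a@B4, b@B3, c@B3, e@B4, f@B1}

Merge at B4: IN[B4] = OUT[B3] = {a@B1, b@B3, c@B3, e@B3, f@B1}
Applying B4's transfer function to that IN value gives OUT[B4] (row B4 above).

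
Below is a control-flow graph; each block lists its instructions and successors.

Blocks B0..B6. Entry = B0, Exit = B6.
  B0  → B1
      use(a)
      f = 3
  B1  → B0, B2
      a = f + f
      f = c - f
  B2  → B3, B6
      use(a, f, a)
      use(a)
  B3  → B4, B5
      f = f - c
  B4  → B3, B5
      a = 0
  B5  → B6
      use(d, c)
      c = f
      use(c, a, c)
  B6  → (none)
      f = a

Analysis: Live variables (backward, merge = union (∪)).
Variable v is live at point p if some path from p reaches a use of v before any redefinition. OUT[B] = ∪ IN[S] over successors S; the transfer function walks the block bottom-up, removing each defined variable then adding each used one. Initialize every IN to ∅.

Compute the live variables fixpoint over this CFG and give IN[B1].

Converged values:
  B0: | IN={a, c, d} | OUT={c, d, f}
  B1: | IN={c, d, f} | OUT={a, c, d, f}
  B2: | IN={a, c, d, f} | OUT={a, c, d, f}
  B3: | IN={a, c, d, f} | OUT={a, c, d, f}
  B4: | IN={c, d, f} | OUT={a, c, d, f}
  B5: | IN={a, c, d, f} | OUT={a}
  B6: | IN={a} | OUT={}

Merge at B1: OUT[B1] = IN[B0] ⊔ IN[B2] = {a, c, d, f}
Applying B1's transfer function to that OUT value gives IN[B1] (row B1 above).

Answer: {c, d, f}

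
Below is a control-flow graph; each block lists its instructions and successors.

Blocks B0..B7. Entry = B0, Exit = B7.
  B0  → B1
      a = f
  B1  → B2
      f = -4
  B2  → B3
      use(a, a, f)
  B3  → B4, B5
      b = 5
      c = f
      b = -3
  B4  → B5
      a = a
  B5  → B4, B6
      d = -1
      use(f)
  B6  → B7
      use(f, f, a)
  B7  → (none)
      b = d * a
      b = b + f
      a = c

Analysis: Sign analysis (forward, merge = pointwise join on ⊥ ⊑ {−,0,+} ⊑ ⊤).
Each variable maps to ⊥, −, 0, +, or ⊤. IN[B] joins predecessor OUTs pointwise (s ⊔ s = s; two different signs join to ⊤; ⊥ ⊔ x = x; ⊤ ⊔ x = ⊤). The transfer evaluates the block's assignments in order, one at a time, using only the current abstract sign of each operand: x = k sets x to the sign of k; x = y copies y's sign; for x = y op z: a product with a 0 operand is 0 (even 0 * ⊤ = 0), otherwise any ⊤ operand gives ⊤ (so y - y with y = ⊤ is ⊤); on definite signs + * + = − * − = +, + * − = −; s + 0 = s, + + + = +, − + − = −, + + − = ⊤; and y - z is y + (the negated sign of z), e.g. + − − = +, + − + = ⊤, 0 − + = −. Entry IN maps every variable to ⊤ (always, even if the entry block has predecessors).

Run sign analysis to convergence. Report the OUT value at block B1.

Answer: {a: ⊤, b: ⊤, c: ⊤, d: ⊤, e: ⊤, f: -}

Derivation:
Per-block solution:
  B0:  IN=(all ⊤)  OUT=(all ⊤)
  B1:  IN=(all ⊤)  OUT={f:-; rest ⊤}
  B2:  IN={f:-; rest ⊤}  OUT={f:-; rest ⊤}
  B3:  IN={f:-; rest ⊤}  OUT={b:-, c:-, f:-; rest ⊤}
  B4:  IN={b:-, c:-, f:-; rest ⊤}  OUT={b:-, c:-, f:-; rest ⊤}
  B5:  IN={b:-, c:-, f:-; rest ⊤}  OUT={b:-, c:-, d:-, f:-; rest ⊤}
  B6:  IN={b:-, c:-, d:-, f:-; rest ⊤}  OUT={b:-, c:-, d:-, f:-; rest ⊤}
  B7:  IN={b:-, c:-, d:-, f:-; rest ⊤}  OUT={a:-, c:-, d:-, f:-; rest ⊤}

Merge at B1: IN[B1] = OUT[B0] = {a: ⊤, b: ⊤, c: ⊤, d: ⊤, e: ⊤, f: ⊤}
Applying B1's transfer function to that IN value gives OUT[B1] (row B1 above).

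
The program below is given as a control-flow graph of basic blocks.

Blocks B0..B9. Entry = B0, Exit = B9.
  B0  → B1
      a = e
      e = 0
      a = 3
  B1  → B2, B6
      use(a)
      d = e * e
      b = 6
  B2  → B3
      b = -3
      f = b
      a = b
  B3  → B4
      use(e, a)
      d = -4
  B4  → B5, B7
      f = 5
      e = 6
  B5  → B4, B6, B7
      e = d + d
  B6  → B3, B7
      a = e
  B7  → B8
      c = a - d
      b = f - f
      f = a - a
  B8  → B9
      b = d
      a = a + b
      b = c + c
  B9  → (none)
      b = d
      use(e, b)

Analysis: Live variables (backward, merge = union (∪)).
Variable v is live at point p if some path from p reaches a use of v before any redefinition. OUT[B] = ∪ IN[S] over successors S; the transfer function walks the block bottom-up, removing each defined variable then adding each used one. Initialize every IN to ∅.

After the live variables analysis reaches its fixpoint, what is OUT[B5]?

Answer: {a, d, e, f}

Derivation:
Per-block solution:
  B0: | IN={e, f} | OUT={a, e, f}
  B1: | IN={a, e, f} | OUT={d, e, f}
  B2: | IN={e} | OUT={a, e}
  B3: | IN={a, e} | OUT={a, d}
  B4: | IN={a, d} | OUT={a, d, e, f}
  B5: | IN={a, d, f} | OUT={a, d, e, f}
  B6: | IN={d, e, f} | OUT={a, d, e, f}
  B7: | IN={a, d, e, f} | OUT={a, c, d, e}
  B8: | IN={a, c, d, e} | OUT={d, e}
  B9: | IN={d, e} | OUT={}

Merge at B5: OUT[B5] = IN[B4] ⊔ IN[B6] ⊔ IN[B7] = {a, d, e, f}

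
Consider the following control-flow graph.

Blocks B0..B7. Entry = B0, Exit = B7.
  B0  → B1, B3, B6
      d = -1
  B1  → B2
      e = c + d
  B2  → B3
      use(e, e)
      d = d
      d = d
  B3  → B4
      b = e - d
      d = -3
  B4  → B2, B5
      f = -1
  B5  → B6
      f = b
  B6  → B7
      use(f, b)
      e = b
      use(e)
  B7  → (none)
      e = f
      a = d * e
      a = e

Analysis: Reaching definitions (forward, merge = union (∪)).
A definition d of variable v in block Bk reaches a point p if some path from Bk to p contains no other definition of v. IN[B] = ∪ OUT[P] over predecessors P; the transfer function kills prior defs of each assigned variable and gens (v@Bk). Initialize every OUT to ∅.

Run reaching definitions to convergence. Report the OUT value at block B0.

Answer: {d@B0}

Working:
Per-block solution:
  B0:  IN={}  OUT={d@B0}
  B1:  IN={d@B0}  OUT={d@B0, e@B1}
  B2:  IN={b@B3, d@B0, d@B3, e@B1, f@B4}  OUT={b@B3, d@B2, e@B1, f@B4}
  B3:  IN={b@B3, d@B0, d@B2, e@B1, f@B4}  OUT={b@B3, d@B3, e@B1, f@B4}
  B4:  IN={b@B3, d@B3, e@B1, f@B4}  OUT={b@B3, d@B3, e@B1, f@B4}
  B5:  IN={b@B3, d@B3, e@B1, f@B4}  OUT={b@B3, d@B3, e@B1, f@B5}
  B6:  IN={b@B3, d@B0, d@B3, e@B1, f@B5}  OUT={b@B3, d@B0, d@B3, e@B6, f@B5}
  B7:  IN={b@B3, d@B0, d@B3, e@B6, f@B5}  OUT={a@B7, b@B3, d@B0, d@B3, e@B7, f@B5}

B0 is the boundary node: IN[B0] = {}
Applying B0's transfer function to that IN value gives OUT[B0] (row B0 above).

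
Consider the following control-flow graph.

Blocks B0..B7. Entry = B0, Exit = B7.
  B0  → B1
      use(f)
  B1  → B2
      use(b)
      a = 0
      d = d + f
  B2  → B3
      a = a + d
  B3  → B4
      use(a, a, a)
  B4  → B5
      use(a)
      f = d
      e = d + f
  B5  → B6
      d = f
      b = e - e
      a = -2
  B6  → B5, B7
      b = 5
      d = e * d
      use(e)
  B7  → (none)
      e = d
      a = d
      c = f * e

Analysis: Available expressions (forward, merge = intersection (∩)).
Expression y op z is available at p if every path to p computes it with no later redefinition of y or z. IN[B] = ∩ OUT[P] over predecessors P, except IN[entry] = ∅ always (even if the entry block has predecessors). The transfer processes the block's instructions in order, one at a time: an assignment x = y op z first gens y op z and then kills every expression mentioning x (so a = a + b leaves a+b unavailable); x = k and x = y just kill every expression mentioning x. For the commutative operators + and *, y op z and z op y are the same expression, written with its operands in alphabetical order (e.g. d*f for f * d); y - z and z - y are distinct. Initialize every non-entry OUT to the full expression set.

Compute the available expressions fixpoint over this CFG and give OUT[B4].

Converged values:
  B0:   IN={}   OUT={}
  B1:   IN={}   OUT={}
  B2:   IN={}   OUT={}
  B3:   IN={}   OUT={}
  B4:   IN={}   OUT={d+f}
  B5:   IN={}   OUT={e-e}
  B6:   IN={e-e}   OUT={e-e}
  B7:   IN={e-e}   OUT={e*f}

Merge at B4: IN[B4] = OUT[B3] = {}
Applying B4's transfer function to that IN value gives OUT[B4] (row B4 above).

Answer: {d+f}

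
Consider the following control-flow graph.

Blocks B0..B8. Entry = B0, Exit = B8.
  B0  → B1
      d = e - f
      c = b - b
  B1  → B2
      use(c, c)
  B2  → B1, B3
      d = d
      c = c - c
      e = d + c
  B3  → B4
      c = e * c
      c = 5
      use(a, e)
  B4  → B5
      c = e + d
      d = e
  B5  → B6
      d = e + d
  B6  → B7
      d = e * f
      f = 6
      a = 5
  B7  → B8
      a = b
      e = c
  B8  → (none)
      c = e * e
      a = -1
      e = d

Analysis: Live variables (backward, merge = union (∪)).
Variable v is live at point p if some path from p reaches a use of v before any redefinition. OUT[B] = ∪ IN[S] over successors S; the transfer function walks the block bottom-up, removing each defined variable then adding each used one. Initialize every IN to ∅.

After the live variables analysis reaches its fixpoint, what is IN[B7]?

Fixpoint table:
  B0: | IN={a, b, e, f} | OUT={a, b, c, d, f}
  B1: | IN={a, b, c, d, f} | OUT={a, b, c, d, f}
  B2: | IN={a, b, c, d, f} | OUT={a, b, c, d, e, f}
  B3: | IN={a, b, c, d, e, f} | OUT={b, d, e, f}
  B4: | IN={b, d, e, f} | OUT={b, c, d, e, f}
  B5: | IN={b, c, d, e, f} | OUT={b, c, e, f}
  B6: | IN={b, c, e, f} | OUT={b, c, d}
  B7: | IN={b, c, d} | OUT={d, e}
  B8: | IN={d, e} | OUT={}

Merge at B7: OUT[B7] = IN[B8] = {d, e}
Applying B7's transfer function to that OUT value gives IN[B7] (row B7 above).

Answer: {b, c, d}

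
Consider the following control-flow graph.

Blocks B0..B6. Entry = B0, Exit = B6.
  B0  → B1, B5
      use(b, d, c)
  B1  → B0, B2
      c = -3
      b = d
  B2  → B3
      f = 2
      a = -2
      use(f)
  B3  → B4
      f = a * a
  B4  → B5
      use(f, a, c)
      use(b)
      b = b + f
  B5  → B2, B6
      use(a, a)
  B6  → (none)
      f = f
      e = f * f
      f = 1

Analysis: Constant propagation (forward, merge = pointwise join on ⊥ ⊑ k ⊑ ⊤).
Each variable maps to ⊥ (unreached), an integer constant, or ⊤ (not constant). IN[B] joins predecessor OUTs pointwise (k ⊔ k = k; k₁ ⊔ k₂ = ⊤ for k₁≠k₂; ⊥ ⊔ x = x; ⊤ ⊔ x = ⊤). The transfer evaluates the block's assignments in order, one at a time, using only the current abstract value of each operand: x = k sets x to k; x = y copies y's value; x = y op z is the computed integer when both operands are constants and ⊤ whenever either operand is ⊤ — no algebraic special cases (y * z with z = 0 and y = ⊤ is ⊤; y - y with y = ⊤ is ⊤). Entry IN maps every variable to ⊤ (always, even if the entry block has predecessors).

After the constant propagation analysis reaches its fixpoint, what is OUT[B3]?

Fixpoint table:
  B0:  IN=(all ⊤)  OUT=(all ⊤)
  B1:  IN=(all ⊤)  OUT={c:-3; rest ⊤}
  B2:  IN=(all ⊤)  OUT={a:-2, f:2; rest ⊤}
  B3:  IN={a:-2, f:2; rest ⊤}  OUT={a:-2, f:4; rest ⊤}
  B4:  IN={a:-2, f:4; rest ⊤}  OUT={a:-2, f:4; rest ⊤}
  B5:  IN=(all ⊤)  OUT=(all ⊤)
  B6:  IN=(all ⊤)  OUT={f:1; rest ⊤}

Merge at B3: IN[B3] = OUT[B2] = {a: -2, b: ⊤, c: ⊤, d: ⊤, e: ⊤, f: 2}
Applying B3's transfer function to that IN value gives OUT[B3] (row B3 above).

Answer: {a: -2, b: ⊤, c: ⊤, d: ⊤, e: ⊤, f: 4}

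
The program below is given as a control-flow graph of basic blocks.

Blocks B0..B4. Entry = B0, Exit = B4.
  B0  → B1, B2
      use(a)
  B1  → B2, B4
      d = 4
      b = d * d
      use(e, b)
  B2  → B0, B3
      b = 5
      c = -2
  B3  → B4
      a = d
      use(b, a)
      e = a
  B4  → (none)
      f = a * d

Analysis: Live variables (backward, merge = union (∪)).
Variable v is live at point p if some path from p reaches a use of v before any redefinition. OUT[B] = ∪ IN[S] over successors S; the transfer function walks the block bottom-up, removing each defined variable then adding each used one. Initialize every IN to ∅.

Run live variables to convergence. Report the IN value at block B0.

Converged values:
  B0:   IN={a, d, e}   OUT={a, d, e}
  B1:   IN={a, e}   OUT={a, d, e}
  B2:   IN={a, d, e}   OUT={a, b, d, e}
  B3:   IN={b, d}   OUT={a, d}
  B4:   IN={a, d}   OUT={}

Merge at B0: OUT[B0] = IN[B1] ⊔ IN[B2] = {a, d, e}
Applying B0's transfer function to that OUT value gives IN[B0] (row B0 above).

Answer: {a, d, e}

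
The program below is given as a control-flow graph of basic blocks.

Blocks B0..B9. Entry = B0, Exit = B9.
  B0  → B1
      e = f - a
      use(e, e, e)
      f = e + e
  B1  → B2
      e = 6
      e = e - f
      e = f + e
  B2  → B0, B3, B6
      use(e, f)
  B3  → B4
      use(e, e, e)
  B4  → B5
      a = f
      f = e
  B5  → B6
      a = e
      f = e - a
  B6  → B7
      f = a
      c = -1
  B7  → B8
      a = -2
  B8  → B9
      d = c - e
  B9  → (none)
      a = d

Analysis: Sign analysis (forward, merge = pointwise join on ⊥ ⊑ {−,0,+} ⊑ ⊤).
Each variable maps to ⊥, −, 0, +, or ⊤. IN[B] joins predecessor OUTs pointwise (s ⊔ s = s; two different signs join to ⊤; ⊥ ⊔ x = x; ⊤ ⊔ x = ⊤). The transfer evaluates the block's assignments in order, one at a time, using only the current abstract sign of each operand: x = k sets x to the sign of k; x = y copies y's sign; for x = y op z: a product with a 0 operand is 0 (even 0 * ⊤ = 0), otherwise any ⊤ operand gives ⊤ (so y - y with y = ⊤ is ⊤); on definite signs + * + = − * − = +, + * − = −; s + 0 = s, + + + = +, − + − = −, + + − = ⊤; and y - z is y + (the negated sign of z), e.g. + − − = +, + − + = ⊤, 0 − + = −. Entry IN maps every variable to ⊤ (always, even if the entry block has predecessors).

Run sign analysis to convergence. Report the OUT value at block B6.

Fixpoint table:
  B0: | IN=(all ⊤) | OUT=(all ⊤)
  B1: | IN=(all ⊤) | OUT=(all ⊤)
  B2: | IN=(all ⊤) | OUT=(all ⊤)
  B3: | IN=(all ⊤) | OUT=(all ⊤)
  B4: | IN=(all ⊤) | OUT=(all ⊤)
  B5: | IN=(all ⊤) | OUT=(all ⊤)
  B6: | IN=(all ⊤) | OUT={c:-; rest ⊤}
  B7: | IN={c:-; rest ⊤} | OUT={a:-, c:-; rest ⊤}
  B8: | IN={a:-, c:-; rest ⊤} | OUT={a:-, c:-; rest ⊤}
  B9: | IN={a:-, c:-; rest ⊤} | OUT={c:-; rest ⊤}

Merge at B6: IN[B6] = OUT[B2] ⊔ OUT[B5] = {a: ⊤, b: ⊤, c: ⊤, d: ⊤, e: ⊤, f: ⊤}
Applying B6's transfer function to that IN value gives OUT[B6] (row B6 above).

Answer: {a: ⊤, b: ⊤, c: -, d: ⊤, e: ⊤, f: ⊤}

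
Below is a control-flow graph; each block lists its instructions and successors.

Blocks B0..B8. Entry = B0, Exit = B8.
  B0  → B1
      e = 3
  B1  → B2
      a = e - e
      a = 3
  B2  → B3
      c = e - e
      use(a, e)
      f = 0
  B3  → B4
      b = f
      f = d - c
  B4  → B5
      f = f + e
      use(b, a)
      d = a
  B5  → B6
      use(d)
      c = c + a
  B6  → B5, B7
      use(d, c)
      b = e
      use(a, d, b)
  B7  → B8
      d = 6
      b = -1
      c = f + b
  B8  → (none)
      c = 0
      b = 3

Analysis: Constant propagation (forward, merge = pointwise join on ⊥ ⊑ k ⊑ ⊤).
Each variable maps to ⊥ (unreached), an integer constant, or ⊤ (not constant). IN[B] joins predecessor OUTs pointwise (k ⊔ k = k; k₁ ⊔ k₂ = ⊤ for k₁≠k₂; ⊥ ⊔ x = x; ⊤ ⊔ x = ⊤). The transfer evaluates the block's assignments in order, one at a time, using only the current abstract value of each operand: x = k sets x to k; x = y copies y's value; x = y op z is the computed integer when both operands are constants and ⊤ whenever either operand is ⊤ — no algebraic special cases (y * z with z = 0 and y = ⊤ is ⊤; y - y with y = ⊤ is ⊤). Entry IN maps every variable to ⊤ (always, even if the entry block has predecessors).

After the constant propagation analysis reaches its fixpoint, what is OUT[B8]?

Answer: {a: 3, b: 3, c: 0, d: 6, e: 3, f: ⊤}

Derivation:
Fixpoint table:
  B0: | IN=(all ⊤) | OUT={e:3; rest ⊤}
  B1: | IN={e:3; rest ⊤} | OUT={a:3, e:3; rest ⊤}
  B2: | IN={a:3, e:3; rest ⊤} | OUT={a:3, c:0, e:3, f:0; rest ⊤}
  B3: | IN={a:3, c:0, e:3, f:0; rest ⊤} | OUT={a:3, b:0, c:0, e:3; rest ⊤}
  B4: | IN={a:3, b:0, c:0, e:3; rest ⊤} | OUT={a:3, b:0, c:0, d:3, e:3; rest ⊤}
  B5: | IN={a:3, d:3, e:3; rest ⊤} | OUT={a:3, d:3, e:3; rest ⊤}
  B6: | IN={a:3, d:3, e:3; rest ⊤} | OUT={a:3, b:3, d:3, e:3; rest ⊤}
  B7: | IN={a:3, b:3, d:3, e:3; rest ⊤} | OUT={a:3, b:-1, d:6, e:3; rest ⊤}
  B8: | IN={a:3, b:-1, d:6, e:3; rest ⊤} | OUT={a:3, b:3, c:0, d:6, e:3; rest ⊤}

Merge at B8: IN[B8] = OUT[B7] = {a: 3, b: -1, c: ⊤, d: 6, e: 3, f: ⊤}
Applying B8's transfer function to that IN value gives OUT[B8] (row B8 above).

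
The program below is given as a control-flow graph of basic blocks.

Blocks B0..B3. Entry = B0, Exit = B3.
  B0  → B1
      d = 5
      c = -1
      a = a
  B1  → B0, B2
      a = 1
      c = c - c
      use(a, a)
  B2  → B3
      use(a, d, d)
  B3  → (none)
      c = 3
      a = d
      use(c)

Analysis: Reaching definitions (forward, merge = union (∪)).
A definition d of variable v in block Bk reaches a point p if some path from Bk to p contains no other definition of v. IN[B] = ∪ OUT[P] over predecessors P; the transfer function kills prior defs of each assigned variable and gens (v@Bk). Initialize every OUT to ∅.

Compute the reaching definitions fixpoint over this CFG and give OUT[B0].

Fixpoint table:
  B0:   IN={a@B1, c@B1, d@B0}   OUT={a@B0, c@B0, d@B0}
  B1:   IN={a@B0, c@B0, d@B0}   OUT={a@B1, c@B1, d@B0}
  B2:   IN={a@B1, c@B1, d@B0}   OUT={a@B1, c@B1, d@B0}
  B3:   IN={a@B1, c@B1, d@B0}   OUT={a@B3, c@B3, d@B0}

Merge at B0 (entry node, so the boundary value {} is joined with the incoming edge(s)): IN[B0] = {} ⊔ OUT[B1] = {a@B1, c@B1, d@B0}
Applying B0's transfer function to that IN value gives OUT[B0] (row B0 above).

Answer: {a@B0, c@B0, d@B0}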